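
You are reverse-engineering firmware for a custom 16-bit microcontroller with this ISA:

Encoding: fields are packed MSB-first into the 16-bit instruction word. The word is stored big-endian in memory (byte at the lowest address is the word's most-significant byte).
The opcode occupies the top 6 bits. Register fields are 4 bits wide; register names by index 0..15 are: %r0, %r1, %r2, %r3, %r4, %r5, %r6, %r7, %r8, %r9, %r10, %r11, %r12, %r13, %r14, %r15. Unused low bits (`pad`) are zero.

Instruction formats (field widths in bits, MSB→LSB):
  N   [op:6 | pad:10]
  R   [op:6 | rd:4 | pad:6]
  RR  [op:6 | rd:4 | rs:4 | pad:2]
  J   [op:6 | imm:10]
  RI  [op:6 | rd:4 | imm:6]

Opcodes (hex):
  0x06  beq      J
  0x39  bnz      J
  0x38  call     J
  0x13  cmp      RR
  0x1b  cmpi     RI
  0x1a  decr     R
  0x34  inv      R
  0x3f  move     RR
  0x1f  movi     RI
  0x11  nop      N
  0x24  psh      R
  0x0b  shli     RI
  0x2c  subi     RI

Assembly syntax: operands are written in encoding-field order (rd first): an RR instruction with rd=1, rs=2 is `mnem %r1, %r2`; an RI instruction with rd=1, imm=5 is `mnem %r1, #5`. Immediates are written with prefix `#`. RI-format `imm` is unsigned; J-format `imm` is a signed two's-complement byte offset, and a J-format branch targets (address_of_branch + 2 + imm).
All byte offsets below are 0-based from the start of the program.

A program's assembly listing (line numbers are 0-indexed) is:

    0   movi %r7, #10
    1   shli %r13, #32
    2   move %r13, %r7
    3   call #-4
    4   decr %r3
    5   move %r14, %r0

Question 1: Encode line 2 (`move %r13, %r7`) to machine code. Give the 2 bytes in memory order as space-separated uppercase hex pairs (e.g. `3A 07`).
L2: move op=0x3f:6|rd=13:4|rs=7:4|pad=0:2 ⇒ 0xff5c ⇒ big ff 5c

FF 5C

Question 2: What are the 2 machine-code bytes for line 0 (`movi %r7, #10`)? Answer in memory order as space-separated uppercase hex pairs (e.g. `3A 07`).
line 0 (movi): pack op=0x1f:6|rd=7:4|imm=10:6 = 0x7dca; big→ 7d ca

7D CA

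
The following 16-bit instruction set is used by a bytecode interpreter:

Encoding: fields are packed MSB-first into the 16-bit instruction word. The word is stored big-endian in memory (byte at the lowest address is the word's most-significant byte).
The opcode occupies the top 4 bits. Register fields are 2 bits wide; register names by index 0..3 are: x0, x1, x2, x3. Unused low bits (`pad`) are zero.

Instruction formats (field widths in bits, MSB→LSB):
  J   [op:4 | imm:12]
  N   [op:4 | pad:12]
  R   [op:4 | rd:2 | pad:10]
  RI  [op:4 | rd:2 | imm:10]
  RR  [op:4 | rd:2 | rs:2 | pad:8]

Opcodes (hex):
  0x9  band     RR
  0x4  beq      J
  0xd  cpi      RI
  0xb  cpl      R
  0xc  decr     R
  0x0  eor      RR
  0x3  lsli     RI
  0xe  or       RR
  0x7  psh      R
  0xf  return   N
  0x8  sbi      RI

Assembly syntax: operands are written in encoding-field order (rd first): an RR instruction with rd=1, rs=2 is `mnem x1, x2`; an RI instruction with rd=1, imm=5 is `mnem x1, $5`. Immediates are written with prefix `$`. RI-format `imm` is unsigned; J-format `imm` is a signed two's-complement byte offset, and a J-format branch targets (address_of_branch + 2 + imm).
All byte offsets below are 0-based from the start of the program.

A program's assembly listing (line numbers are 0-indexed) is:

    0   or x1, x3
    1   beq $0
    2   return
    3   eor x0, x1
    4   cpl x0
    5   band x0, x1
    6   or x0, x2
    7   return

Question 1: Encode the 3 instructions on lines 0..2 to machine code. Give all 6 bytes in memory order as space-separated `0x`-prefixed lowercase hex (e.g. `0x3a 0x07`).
0xe7 0x00 0x40 0x00 0xf0 0x00

L0: or op=0xe:4|rd=1:2|rs=3:2|pad=0:8 ⇒ 0xe700 ⇒ big e7 00
L1: beq op=0x4:4|imm=0:12 ⇒ 0x4000 ⇒ big 40 00
L2: return op=0xf:4|pad=0:12 ⇒ 0xf000 ⇒ big f0 00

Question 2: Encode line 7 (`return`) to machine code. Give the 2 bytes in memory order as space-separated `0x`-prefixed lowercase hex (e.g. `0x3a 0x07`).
line 7 (return): pack op=0xf:4|pad=0:12 = 0xf000; big→ f0 00

0xf0 0x00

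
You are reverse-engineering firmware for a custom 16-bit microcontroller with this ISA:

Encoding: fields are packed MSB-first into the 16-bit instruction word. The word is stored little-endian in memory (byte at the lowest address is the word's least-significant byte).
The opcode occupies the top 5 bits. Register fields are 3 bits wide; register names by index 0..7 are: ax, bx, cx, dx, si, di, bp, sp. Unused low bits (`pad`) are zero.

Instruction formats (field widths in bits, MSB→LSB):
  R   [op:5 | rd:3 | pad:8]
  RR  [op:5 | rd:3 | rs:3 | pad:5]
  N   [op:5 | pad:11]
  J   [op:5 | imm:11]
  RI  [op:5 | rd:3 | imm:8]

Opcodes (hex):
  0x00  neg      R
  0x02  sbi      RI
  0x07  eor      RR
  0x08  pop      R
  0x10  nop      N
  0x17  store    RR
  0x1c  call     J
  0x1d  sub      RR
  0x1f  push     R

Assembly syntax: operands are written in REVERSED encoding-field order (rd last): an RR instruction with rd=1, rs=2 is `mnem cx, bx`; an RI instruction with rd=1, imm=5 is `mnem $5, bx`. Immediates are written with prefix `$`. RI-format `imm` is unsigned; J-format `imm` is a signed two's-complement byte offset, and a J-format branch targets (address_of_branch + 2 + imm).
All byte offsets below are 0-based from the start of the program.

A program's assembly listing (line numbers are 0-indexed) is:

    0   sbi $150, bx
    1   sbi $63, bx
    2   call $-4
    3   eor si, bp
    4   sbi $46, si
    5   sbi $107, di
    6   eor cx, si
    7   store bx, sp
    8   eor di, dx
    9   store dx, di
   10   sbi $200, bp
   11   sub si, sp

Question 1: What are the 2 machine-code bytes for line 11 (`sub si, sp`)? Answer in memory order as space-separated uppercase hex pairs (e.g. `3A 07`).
11. sub fields op=0x1d:5|rd=7:3|rs=4:3|pad=0:5 → word ef80h → 80 ef

80 EF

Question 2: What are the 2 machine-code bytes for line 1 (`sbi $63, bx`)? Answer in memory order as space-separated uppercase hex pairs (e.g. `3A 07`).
line 1 (sbi): pack op=0x2:5|rd=1:3|imm=63:8 = 0x113f; little→ 3f 11

3F 11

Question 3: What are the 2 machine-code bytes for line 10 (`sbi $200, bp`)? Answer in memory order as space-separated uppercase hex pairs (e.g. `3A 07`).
C8 16

L10: sbi op=0x2:5|rd=6:3|imm=200:8 ⇒ 0x16c8 ⇒ little c8 16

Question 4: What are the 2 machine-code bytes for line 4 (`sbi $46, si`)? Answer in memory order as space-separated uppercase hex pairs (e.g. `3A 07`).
2E 14

L4: sbi op=0x2:5|rd=4:3|imm=46:8 ⇒ 0x142e ⇒ little 2e 14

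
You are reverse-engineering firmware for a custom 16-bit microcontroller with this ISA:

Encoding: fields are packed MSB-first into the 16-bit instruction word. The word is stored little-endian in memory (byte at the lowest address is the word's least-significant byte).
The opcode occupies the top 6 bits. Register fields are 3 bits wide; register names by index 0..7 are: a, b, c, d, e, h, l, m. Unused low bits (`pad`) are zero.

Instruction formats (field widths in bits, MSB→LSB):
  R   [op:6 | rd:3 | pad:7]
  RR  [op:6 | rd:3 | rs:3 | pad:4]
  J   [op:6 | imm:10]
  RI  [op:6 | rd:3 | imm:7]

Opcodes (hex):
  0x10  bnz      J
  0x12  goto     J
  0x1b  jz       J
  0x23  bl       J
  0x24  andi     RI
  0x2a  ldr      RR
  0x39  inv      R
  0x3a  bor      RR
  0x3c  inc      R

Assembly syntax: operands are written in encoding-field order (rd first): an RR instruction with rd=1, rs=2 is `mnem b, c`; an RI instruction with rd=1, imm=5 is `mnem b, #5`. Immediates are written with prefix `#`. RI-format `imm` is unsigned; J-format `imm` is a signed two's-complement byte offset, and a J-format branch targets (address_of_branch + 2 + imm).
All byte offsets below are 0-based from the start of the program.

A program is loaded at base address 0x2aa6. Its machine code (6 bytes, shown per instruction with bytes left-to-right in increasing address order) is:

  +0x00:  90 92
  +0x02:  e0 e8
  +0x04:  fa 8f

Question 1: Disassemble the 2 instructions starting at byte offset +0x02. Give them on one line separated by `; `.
bor b, l; bl #-6

+0x02: e0 e8 ⇒ word 0xe8e0 (little)
  opcode bits[15:10]=0x3a: bor/RR
  rd@[9:7]=0x1 ⇒ b
  rs@[6:4]=0x6 ⇒ l
+0x04: fa 8f ⇒ word 0x8ffa (little)
  opcode bits[15:10]=0x23: bl/J
  imm@[9:0]=0x3fa (s10→-6) ⇒ #-6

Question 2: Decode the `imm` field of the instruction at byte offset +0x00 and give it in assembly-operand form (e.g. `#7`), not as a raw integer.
[00] 90 92 → 0x9290
  top 6b → 0x24 → andi [RI]
  rd@[9:7]=0x5 ⇒ h
  imm@[6:0]=0x10 ⇒ #16

#16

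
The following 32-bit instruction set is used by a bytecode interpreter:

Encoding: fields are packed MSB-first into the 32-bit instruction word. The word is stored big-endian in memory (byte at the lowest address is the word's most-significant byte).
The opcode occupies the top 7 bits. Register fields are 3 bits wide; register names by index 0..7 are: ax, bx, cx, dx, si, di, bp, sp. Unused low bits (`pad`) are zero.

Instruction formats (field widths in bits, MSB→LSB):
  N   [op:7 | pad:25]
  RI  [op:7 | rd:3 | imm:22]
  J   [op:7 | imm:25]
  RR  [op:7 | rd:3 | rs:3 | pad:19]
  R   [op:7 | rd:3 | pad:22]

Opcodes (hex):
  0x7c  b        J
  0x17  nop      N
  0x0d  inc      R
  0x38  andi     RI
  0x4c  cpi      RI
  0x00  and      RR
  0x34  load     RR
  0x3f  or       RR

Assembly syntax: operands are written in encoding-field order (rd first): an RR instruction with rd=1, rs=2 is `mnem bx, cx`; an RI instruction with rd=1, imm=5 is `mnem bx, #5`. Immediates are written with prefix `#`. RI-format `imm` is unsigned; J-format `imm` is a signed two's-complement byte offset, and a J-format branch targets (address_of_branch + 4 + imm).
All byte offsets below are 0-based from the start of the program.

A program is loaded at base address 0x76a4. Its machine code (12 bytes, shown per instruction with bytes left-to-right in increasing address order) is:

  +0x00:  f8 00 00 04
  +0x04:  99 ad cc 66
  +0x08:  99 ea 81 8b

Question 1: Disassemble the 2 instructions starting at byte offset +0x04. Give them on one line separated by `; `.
+0x04: 99 ad cc 66 ⇒ word 0x99adcc66 (big)
  opcode bits[31:25]=0x4c: cpi/RI
  rd: (w>>22)&0x7=0x6 → bp
  imm: (w>>0)&0x3fffff=0x2dcc66 → #3001446
+0x08: 99 ea 81 8b ⇒ word 0x99ea818b (big)
  opcode bits[31:25]=0x4c: cpi/RI
  rd: (w>>22)&0x7=0x7 → sp
  imm: (w>>0)&0x3fffff=0x2a818b → #2785675

cpi bp, #3001446; cpi sp, #2785675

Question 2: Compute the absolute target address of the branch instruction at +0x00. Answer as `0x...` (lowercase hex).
+0x00: f8 00 00 04 ⇒ word 0xf8000004 (big)
  top 7b → 0x7c → b [J]
  imm: (w>>0)&0x1ffffff=0x4 → #4
  target = base 0x76a4 + off 0x00 + 4 + imm 4 = 0x76ac

0x76ac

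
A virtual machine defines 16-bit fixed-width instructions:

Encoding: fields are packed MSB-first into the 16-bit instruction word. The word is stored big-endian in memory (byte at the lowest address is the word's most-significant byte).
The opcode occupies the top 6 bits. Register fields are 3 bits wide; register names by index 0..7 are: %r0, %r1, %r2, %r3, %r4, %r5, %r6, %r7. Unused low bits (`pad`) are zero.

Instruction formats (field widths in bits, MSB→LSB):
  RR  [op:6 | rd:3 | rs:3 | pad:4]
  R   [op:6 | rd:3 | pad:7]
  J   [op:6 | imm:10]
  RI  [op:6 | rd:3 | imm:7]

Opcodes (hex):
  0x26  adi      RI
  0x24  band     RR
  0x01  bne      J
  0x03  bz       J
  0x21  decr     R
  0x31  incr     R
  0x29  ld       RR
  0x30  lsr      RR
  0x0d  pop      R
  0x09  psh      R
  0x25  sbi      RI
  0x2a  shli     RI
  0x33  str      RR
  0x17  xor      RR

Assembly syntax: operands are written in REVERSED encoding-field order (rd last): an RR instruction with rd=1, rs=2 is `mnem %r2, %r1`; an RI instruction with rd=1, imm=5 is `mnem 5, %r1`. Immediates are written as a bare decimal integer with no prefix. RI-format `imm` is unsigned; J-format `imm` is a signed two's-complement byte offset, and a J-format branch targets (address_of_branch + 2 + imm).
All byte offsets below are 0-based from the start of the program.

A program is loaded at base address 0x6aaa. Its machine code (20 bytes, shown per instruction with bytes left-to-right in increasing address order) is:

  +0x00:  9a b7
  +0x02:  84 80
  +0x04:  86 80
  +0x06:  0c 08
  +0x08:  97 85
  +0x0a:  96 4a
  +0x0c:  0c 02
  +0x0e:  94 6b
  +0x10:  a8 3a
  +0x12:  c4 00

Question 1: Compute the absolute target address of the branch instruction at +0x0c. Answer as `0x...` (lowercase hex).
[0c] 0c 02 → 0x0c02
  top 6b → 0x3 → bz [J]
  imm: (w>>0)&0x3ff=0x2 → 2
  target = base 0x6aaa + off 0x0c + 2 + imm 2 = 0x6aba

0x6aba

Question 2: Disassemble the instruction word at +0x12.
@+12  big-endian(c4 00) = 0xc400
  top 6b → 0x31 → incr [R]
  [9:7] rd=0 = %r0

incr %r0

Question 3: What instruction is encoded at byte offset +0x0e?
[0e] 94 6b → 0x946b
  top 6b → 0x25 → sbi [RI]
  [9:7] rd=0 = %r0
  [6:0] imm=107 = 107

sbi 107, %r0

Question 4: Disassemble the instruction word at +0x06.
@+06  big-endian(0c 08) = 0x0c08
  op=0x0c08>>10=0x3 ⇒ bz (J)
  imm: (w>>0)&0x3ff=0x8 → 8

bz 8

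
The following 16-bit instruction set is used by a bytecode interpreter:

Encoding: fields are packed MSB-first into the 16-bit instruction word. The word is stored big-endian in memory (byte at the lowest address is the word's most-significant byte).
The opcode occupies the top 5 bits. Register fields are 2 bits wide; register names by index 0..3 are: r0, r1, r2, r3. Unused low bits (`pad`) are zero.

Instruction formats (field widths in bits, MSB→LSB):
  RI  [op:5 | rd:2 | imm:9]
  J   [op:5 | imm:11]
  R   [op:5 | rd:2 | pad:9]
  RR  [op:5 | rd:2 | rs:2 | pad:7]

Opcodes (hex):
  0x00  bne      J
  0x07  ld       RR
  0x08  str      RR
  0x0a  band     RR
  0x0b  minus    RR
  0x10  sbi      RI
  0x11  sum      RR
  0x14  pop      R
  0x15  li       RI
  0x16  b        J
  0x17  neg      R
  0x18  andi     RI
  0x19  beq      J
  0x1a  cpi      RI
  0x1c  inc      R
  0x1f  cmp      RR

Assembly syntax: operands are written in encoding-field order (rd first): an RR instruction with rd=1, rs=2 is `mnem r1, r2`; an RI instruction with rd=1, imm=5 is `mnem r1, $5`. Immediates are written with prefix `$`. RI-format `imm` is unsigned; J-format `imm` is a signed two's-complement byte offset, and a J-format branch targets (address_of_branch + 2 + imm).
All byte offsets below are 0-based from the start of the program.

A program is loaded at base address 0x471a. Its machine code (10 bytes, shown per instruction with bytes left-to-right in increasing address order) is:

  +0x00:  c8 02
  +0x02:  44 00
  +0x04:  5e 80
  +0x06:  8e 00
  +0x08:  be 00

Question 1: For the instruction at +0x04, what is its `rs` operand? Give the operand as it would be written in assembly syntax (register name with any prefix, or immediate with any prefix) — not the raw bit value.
r1

@+04  big-endian(5e 80) = 0x5e80
  top 5b → 0xb → minus [RR]
  rd@[10:9]=0x3 ⇒ r3
  rs@[8:7]=0x1 ⇒ r1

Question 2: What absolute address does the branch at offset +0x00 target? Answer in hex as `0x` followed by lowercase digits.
[00] c8 02 → 0xc802
  opcode bits[15:11]=0x19: beq/J
  [10:0] imm=2 = $2
  target = base 0x471a + off 0x00 + 2 + imm 2 = 0x471e

0x471e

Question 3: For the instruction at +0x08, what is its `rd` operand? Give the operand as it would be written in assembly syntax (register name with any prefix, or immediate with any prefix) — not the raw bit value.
off 0x08: read be 00 as big → 0xbe00
  top 5b → 0x17 → neg [R]
  rd@[10:9]=0x3 ⇒ r3

r3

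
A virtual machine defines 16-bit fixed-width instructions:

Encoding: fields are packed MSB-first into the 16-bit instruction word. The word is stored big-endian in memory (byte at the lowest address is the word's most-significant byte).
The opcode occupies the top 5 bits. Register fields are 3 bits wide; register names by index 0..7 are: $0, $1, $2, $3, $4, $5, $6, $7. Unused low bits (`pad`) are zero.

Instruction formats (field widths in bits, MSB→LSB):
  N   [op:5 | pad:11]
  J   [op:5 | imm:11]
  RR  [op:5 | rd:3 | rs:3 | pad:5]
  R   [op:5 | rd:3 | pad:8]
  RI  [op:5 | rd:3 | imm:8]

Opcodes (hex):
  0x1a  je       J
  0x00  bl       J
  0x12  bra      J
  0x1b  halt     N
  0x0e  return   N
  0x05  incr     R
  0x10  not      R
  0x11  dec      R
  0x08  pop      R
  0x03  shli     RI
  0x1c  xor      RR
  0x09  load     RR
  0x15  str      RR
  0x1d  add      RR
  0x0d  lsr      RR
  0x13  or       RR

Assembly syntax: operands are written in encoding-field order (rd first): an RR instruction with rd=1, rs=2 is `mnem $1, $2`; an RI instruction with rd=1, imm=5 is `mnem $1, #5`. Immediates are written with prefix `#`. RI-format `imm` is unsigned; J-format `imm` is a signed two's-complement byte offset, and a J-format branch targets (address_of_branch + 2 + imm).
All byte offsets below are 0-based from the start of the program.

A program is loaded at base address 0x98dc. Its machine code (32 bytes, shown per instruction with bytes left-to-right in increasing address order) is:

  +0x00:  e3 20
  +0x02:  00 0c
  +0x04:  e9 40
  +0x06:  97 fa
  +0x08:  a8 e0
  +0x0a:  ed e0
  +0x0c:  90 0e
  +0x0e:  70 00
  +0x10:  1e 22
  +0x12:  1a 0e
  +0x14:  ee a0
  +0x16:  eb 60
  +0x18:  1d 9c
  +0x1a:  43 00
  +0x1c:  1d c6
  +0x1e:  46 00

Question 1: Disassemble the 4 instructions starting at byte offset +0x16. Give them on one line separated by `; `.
[16] eb 60 → 0xeb60
  opcode bits[15:11]=0x1d: add/RR
  rd@[10:8]=0x3 ⇒ $3
  rs@[7:5]=0x3 ⇒ $3
[18] 1d 9c → 0x1d9c
  opcode bits[15:11]=0x3: shli/RI
  rd@[10:8]=0x5 ⇒ $5
  imm@[7:0]=0x9c ⇒ #156
[1a] 43 00 → 0x4300
  opcode bits[15:11]=0x8: pop/R
  rd@[10:8]=0x3 ⇒ $3
[1c] 1d c6 → 0x1dc6
  opcode bits[15:11]=0x3: shli/RI
  rd@[10:8]=0x5 ⇒ $5
  imm@[7:0]=0xc6 ⇒ #198

add $3, $3; shli $5, #156; pop $3; shli $5, #198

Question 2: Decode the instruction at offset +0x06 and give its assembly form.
bra #-6

off 0x06: read 97 fa as big → 0x97fa
  op=0x97fa>>11=0x12 ⇒ bra (J)
  [10:0] imm=2042 (s11→-6) = #-6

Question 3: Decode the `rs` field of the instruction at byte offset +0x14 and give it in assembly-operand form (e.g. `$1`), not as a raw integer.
@+14  big-endian(ee a0) = 0xeea0
  top 5b → 0x1d → add [RR]
  rd@[10:8]=0x6 ⇒ $6
  rs@[7:5]=0x5 ⇒ $5

$5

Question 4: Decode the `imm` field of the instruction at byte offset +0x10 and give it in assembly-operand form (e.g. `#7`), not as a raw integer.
#34

off 0x10: read 1e 22 as big → 0x1e22
  op=0x1e22>>11=0x3 ⇒ shli (RI)
  rd@[10:8]=0x6 ⇒ $6
  imm@[7:0]=0x22 ⇒ #34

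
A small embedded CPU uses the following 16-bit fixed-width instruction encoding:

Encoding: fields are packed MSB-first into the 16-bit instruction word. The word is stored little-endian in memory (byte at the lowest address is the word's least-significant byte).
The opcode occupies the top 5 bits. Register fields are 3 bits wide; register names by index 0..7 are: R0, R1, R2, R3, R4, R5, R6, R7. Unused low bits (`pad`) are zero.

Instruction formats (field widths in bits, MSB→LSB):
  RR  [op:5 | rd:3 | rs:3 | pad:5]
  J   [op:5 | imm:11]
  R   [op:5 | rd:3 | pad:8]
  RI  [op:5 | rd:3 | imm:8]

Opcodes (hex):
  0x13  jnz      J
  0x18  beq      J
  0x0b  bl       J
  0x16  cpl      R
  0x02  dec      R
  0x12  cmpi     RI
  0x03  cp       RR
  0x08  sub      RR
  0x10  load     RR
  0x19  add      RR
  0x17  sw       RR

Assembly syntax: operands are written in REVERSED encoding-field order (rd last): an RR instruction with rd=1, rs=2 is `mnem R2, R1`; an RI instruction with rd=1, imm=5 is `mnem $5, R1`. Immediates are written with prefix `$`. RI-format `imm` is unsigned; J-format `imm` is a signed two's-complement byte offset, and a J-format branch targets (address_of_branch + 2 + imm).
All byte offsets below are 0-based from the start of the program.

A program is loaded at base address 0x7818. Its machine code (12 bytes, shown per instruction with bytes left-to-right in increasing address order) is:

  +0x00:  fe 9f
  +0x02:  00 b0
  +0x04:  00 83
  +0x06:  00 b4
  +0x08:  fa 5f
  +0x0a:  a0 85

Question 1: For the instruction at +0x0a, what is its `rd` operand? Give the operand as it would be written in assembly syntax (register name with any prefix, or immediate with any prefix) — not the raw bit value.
R5

[0a] a0 85 → 0x85a0
  top 5b → 0x10 → load [RR]
  rd: (w>>8)&0x7=0x5 → R5
  rs: (w>>5)&0x7=0x5 → R5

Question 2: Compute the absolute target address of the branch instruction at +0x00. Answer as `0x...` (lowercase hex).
0x7818

@+00  little-endian(fe 9f) = 0x9ffe
  opcode bits[15:11]=0x13: jnz/J
  imm@[10:0]=0x7fe (s11→-2) ⇒ $-2
  target = base 0x7818 + off 0x00 + 2 + imm -2 = 0x7818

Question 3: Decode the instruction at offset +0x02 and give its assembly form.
+0x02: 00 b0 ⇒ word 0xb000 (little)
  top 5b → 0x16 → cpl [R]
  [10:8] rd=0 = R0

cpl R0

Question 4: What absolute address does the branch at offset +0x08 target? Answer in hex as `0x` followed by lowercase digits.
0x781c

+0x08: fa 5f ⇒ word 0x5ffa (little)
  top 5b → 0xb → bl [J]
  imm: (w>>0)&0x7ff=0x7fa (s11→-6) → $-6
  target = base 0x7818 + off 0x08 + 2 + imm -6 = 0x781c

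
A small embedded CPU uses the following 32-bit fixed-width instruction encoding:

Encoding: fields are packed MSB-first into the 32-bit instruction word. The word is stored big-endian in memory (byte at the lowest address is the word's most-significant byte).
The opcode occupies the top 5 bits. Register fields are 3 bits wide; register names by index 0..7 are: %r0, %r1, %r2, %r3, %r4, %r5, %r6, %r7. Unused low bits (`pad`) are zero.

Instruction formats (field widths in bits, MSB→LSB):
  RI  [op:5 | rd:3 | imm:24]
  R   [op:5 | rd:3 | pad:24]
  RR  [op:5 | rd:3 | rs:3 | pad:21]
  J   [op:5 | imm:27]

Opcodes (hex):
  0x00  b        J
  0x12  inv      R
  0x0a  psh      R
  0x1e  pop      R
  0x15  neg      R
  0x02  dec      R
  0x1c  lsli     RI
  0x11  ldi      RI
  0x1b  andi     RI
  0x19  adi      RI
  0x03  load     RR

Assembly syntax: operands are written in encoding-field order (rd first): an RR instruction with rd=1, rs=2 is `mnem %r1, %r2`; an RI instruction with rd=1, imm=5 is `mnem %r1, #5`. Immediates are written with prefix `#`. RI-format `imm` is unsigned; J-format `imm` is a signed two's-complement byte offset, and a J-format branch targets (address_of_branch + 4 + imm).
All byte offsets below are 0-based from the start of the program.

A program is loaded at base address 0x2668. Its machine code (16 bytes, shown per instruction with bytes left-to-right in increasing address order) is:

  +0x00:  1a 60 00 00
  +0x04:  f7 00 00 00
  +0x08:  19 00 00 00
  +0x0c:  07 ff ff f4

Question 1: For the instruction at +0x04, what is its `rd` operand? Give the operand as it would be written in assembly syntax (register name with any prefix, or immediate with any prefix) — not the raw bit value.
%r7

[04] f7 00 00 00 → 0xf7000000
  top 5b → 0x1e → pop [R]
  [26:24] rd=7 = %r7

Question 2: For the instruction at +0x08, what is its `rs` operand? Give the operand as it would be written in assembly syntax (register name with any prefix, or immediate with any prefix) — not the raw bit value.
@+08  big-endian(19 00 00 00) = 0x19000000
  top 5b → 0x3 → load [RR]
  rd@[26:24]=0x1 ⇒ %r1
  rs@[23:21]=0x0 ⇒ %r0

%r0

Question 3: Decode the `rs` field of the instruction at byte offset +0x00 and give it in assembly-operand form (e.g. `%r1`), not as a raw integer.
@+00  big-endian(1a 60 00 00) = 0x1a600000
  opcode bits[31:27]=0x3: load/RR
  rd@[26:24]=0x2 ⇒ %r2
  rs@[23:21]=0x3 ⇒ %r3

%r3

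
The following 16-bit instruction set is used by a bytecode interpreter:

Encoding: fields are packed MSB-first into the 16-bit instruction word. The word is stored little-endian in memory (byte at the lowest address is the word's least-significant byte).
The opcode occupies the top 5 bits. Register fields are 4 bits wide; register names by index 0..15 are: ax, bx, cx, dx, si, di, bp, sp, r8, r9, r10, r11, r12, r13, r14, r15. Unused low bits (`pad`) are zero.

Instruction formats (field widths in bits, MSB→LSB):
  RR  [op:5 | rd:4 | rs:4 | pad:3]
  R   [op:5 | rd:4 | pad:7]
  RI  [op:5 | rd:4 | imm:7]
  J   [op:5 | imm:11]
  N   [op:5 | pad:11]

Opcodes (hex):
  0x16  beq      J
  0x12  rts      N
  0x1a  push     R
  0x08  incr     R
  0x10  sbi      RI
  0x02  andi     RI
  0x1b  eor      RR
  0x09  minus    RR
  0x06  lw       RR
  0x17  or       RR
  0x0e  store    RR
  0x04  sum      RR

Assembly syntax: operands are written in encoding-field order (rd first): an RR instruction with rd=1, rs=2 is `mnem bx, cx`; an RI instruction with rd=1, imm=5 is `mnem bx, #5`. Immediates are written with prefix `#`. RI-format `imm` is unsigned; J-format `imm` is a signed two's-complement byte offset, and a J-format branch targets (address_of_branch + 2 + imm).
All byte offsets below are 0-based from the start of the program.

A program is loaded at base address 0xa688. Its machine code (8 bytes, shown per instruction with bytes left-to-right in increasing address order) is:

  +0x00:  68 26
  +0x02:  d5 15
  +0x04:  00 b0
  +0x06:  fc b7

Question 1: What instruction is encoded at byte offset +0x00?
sum r12, r13

[00] 68 26 → 0x2668
  opcode bits[15:11]=0x4: sum/RR
  rd: (w>>7)&0xf=0xc → r12
  rs: (w>>3)&0xf=0xd → r13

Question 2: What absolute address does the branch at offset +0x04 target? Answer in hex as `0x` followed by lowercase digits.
+0x04: 00 b0 ⇒ word 0xb000 (little)
  op=0xb000>>11=0x16 ⇒ beq (J)
  imm@[10:0]=0x0 ⇒ #0
  target = base 0xa688 + off 0x04 + 2 + imm 0 = 0xa68e

0xa68e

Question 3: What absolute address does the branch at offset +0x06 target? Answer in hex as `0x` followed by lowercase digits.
0xa68c

+0x06: fc b7 ⇒ word 0xb7fc (little)
  opcode bits[15:11]=0x16: beq/J
  [10:0] imm=2044 (s11→-4) = #-4
  target = base 0xa688 + off 0x06 + 2 + imm -4 = 0xa68c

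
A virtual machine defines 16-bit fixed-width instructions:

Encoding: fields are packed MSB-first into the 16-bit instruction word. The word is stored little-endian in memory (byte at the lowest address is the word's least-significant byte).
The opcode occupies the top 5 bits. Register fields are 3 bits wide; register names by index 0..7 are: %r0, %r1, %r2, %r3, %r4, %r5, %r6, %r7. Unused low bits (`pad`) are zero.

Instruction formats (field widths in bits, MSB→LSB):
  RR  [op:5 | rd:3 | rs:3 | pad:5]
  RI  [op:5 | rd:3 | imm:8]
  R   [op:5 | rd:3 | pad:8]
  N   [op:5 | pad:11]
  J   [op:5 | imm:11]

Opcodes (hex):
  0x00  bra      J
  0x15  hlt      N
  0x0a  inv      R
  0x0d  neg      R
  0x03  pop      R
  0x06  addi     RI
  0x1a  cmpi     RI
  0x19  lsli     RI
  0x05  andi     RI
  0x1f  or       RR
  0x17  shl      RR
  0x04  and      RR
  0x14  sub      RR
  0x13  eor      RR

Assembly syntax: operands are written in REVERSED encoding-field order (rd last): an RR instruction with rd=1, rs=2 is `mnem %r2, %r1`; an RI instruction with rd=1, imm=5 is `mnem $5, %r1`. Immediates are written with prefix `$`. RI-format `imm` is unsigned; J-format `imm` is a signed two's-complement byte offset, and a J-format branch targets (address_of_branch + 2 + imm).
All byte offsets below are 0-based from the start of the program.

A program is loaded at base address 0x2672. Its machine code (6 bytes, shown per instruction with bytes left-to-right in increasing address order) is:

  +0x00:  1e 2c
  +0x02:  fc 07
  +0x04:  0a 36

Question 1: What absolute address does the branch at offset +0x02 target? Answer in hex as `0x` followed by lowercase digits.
0x2672

+0x02: fc 07 ⇒ word 0x07fc (little)
  op=0x07fc>>11=0x0 ⇒ bra (J)
  imm@[10:0]=0x7fc (s11→-4) ⇒ $-4
  target = base 0x2672 + off 0x02 + 2 + imm -4 = 0x2672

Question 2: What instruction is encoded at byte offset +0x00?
[00] 1e 2c → 0x2c1e
  opcode bits[15:11]=0x5: andi/RI
  [10:8] rd=4 = %r4
  [7:0] imm=30 = $30

andi $30, %r4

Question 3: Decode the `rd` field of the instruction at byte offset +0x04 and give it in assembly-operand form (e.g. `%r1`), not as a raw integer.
[04] 0a 36 → 0x360a
  op=0x360a>>11=0x6 ⇒ addi (RI)
  rd@[10:8]=0x6 ⇒ %r6
  imm@[7:0]=0xa ⇒ $10

%r6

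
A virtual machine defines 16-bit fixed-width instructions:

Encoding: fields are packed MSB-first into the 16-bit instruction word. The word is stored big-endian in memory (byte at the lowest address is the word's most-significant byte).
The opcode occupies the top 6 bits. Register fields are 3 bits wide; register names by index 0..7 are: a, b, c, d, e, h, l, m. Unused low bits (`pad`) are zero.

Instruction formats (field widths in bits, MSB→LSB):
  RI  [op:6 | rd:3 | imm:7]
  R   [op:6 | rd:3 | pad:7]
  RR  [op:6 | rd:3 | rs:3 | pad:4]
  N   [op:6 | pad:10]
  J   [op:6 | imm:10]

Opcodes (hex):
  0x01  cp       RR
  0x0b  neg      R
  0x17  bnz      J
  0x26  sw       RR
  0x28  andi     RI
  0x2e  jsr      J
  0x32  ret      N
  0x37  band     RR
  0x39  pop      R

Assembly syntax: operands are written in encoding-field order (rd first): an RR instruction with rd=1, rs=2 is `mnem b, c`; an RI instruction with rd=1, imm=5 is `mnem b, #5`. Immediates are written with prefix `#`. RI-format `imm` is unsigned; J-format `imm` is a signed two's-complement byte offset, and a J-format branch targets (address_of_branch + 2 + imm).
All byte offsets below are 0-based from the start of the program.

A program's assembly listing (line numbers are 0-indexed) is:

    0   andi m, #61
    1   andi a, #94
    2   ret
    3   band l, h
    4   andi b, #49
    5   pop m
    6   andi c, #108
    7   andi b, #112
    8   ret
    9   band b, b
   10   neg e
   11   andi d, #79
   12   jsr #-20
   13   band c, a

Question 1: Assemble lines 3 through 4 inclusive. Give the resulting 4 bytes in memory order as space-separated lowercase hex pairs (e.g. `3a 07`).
df 50 a0 b1

L3: band op=0x37:6|rd=6:3|rs=5:3|pad=0:4 ⇒ 0xdf50 ⇒ big df 50
L4: andi op=0x28:6|rd=1:3|imm=49:7 ⇒ 0xa0b1 ⇒ big a0 b1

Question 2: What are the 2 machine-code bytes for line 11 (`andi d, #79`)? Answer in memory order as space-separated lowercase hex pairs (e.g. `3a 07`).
a1 cf

L11: andi op=0x28:6|rd=3:3|imm=79:7 ⇒ 0xa1cf ⇒ big a1 cf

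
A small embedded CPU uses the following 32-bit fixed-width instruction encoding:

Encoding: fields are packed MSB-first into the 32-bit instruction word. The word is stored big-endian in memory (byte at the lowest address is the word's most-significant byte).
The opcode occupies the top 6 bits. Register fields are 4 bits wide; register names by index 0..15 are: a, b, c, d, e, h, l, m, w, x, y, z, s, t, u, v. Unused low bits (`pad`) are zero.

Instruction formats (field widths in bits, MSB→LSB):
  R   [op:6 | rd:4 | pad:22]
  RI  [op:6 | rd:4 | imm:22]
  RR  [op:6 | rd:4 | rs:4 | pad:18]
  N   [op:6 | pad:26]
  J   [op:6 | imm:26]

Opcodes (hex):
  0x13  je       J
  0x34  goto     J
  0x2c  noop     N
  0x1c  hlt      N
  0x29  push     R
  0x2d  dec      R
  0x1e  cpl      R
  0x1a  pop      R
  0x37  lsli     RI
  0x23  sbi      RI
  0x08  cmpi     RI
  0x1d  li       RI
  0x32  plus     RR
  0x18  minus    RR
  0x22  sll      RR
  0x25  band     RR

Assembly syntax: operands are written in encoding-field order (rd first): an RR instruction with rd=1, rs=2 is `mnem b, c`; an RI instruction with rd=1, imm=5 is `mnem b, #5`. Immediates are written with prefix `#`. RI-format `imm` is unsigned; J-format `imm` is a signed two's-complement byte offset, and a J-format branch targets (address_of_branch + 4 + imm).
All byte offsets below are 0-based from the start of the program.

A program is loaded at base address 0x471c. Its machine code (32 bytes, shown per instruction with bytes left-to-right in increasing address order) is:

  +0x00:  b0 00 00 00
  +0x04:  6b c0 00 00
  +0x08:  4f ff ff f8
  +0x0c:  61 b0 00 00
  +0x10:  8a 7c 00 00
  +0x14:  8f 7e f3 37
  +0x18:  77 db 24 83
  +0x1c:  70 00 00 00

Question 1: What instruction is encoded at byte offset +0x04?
[04] 6b c0 00 00 → 0x6bc00000
  opcode bits[31:26]=0x1a: pop/R
  rd: (w>>22)&0xf=0xf → v

pop v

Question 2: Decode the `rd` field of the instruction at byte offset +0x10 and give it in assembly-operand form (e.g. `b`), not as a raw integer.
x

+0x10: 8a 7c 00 00 ⇒ word 0x8a7c0000 (big)
  opcode bits[31:26]=0x22: sll/RR
  [25:22] rd=9 = x
  [21:18] rs=15 = v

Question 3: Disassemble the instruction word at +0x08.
je #-8

[08] 4f ff ff f8 → 0x4ffffff8
  op=0x4ffffff8>>26=0x13 ⇒ je (J)
  imm: (w>>0)&0x3ffffff=0x3fffff8 (s26→-8) → #-8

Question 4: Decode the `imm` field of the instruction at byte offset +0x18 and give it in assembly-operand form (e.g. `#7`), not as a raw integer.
off 0x18: read 77 db 24 83 as big → 0x77db2483
  op=0x77db2483>>26=0x1d ⇒ li (RI)
  [25:22] rd=15 = v
  [21:0] imm=1778819 = #1778819

#1778819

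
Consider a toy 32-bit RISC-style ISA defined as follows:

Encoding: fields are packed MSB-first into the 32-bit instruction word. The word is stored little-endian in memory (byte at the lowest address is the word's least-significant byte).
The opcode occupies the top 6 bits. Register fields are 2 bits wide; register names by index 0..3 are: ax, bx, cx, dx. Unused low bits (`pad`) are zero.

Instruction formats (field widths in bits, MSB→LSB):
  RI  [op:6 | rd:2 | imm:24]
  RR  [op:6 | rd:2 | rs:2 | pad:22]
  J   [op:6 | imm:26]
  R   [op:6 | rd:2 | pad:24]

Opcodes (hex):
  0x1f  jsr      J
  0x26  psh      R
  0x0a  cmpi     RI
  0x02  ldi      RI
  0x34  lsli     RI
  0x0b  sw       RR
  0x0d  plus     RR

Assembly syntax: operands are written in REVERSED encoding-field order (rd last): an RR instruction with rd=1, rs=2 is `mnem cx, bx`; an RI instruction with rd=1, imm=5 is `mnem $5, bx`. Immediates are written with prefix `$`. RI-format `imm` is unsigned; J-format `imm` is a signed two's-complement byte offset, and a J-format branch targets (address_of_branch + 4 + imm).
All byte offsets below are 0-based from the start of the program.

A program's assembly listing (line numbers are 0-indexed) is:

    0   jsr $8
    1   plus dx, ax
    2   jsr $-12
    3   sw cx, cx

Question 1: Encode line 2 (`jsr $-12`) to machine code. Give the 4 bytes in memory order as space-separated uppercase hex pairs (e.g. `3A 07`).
2. jsr fields op=0x1f:6|imm=-12:26 → word 7ffffff4h → f4 ff ff 7f

F4 FF FF 7F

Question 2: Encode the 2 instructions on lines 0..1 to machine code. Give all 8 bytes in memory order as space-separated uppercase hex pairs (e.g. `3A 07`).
08 00 00 7C 00 00 C0 34

line 0 (jsr): pack op=0x1f:6|imm=8:26 = 0x7c000008; little→ 08 00 00 7c
line 1 (plus): pack op=0xd:6|rd=0:2|rs=3:2|pad=0:22 = 0x34c00000; little→ 00 00 c0 34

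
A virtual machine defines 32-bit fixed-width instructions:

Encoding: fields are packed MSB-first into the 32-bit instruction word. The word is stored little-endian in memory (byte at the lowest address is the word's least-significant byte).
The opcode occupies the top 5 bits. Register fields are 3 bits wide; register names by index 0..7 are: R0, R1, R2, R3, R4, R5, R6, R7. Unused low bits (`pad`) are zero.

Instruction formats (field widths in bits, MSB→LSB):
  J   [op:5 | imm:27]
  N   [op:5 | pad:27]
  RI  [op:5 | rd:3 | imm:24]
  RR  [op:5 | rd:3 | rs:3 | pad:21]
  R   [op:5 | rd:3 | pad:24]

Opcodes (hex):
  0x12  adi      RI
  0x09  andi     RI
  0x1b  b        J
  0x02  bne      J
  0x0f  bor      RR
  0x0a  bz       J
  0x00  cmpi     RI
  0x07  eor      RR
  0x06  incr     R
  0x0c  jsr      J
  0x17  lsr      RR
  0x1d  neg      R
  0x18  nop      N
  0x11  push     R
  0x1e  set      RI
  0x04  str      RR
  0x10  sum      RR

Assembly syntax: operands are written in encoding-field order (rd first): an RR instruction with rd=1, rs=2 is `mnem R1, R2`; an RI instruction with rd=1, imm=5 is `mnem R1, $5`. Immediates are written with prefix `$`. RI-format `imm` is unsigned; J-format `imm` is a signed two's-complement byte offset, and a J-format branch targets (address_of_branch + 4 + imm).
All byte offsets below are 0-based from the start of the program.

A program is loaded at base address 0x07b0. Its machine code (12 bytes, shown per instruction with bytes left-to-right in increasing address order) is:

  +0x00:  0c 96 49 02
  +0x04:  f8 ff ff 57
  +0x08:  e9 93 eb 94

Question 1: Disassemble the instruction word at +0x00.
cmpi R2, $4822540

+0x00: 0c 96 49 02 ⇒ word 0x0249960c (little)
  op=0x0249960c>>27=0x0 ⇒ cmpi (RI)
  [26:24] rd=2 = R2
  [23:0] imm=4822540 = $4822540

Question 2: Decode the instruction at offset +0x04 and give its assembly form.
[04] f8 ff ff 57 → 0x57fffff8
  op=0x57fffff8>>27=0xa ⇒ bz (J)
  imm@[26:0]=0x7fffff8 (s27→-8) ⇒ $-8

bz $-8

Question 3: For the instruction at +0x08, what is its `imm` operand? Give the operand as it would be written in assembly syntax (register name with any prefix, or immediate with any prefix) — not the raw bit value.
off 0x08: read e9 93 eb 94 as little → 0x94eb93e9
  op=0x94eb93e9>>27=0x12 ⇒ adi (RI)
  [26:24] rd=4 = R4
  [23:0] imm=15438825 = $15438825

$15438825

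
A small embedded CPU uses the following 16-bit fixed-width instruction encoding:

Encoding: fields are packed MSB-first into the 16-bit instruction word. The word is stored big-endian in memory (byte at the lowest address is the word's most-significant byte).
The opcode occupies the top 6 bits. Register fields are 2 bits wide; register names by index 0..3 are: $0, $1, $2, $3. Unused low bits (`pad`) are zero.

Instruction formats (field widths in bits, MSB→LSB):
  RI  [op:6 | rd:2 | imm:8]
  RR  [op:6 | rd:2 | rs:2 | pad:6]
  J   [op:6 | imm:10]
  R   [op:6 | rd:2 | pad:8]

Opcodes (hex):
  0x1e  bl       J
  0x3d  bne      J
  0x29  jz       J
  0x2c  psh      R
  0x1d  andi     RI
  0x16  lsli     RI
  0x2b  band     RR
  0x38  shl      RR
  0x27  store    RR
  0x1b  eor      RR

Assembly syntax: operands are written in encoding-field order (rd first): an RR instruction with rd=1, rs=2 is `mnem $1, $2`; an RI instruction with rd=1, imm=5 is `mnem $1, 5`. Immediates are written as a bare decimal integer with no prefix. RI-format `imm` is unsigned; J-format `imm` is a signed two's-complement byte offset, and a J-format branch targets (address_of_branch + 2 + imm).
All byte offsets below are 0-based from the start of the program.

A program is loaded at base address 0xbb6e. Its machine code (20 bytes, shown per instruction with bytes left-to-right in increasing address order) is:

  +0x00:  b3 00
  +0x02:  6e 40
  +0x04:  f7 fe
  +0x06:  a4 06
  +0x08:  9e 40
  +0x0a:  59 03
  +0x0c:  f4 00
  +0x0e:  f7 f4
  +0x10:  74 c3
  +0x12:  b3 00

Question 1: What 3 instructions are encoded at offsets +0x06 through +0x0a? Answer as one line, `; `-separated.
@+06  big-endian(a4 06) = 0xa406
  top 6b → 0x29 → jz [J]
  imm: (w>>0)&0x3ff=0x6 → 6
@+08  big-endian(9e 40) = 0x9e40
  top 6b → 0x27 → store [RR]
  rd: (w>>8)&0x3=0x2 → $2
  rs: (w>>6)&0x3=0x1 → $1
@+0a  big-endian(59 03) = 0x5903
  top 6b → 0x16 → lsli [RI]
  rd: (w>>8)&0x3=0x1 → $1
  imm: (w>>0)&0xff=0x3 → 3

jz 6; store $2, $1; lsli $1, 3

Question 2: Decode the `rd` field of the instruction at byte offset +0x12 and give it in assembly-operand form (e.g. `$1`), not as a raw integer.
@+12  big-endian(b3 00) = 0xb300
  top 6b → 0x2c → psh [R]
  rd: (w>>8)&0x3=0x3 → $3

$3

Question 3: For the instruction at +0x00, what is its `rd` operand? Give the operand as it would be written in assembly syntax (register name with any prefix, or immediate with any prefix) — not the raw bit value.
$3

+0x00: b3 00 ⇒ word 0xb300 (big)
  top 6b → 0x2c → psh [R]
  rd: (w>>8)&0x3=0x3 → $3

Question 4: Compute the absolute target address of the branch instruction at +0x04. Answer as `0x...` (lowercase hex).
0xbb72

off 0x04: read f7 fe as big → 0xf7fe
  opcode bits[15:10]=0x3d: bne/J
  [9:0] imm=1022 (s10→-2) = -2
  target = base 0xbb6e + off 0x04 + 2 + imm -2 = 0xbb72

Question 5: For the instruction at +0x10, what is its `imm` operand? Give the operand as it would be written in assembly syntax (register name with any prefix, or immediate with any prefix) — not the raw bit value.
195

+0x10: 74 c3 ⇒ word 0x74c3 (big)
  op=0x74c3>>10=0x1d ⇒ andi (RI)
  rd: (w>>8)&0x3=0x0 → $0
  imm: (w>>0)&0xff=0xc3 → 195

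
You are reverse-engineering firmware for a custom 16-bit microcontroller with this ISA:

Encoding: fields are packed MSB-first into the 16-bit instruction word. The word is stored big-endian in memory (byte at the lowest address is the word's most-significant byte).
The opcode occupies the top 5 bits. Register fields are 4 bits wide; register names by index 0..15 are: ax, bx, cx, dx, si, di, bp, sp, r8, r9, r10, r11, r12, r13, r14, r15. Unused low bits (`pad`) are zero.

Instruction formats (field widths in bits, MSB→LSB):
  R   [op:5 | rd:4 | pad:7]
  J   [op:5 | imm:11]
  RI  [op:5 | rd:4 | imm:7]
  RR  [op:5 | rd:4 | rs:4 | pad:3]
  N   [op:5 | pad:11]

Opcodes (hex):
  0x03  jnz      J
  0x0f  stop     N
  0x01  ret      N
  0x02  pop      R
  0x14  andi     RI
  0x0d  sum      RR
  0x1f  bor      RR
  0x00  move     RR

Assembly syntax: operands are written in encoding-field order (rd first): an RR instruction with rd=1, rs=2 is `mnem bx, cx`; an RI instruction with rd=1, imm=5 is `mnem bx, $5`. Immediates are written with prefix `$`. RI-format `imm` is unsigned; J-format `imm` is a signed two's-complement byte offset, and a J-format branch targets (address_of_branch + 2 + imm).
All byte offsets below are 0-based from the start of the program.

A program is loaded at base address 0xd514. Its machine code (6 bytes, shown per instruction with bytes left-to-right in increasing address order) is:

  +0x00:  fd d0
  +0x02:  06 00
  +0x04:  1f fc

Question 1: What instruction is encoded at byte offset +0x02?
@+02  big-endian(06 00) = 0x0600
  op=0x0600>>11=0x0 ⇒ move (RR)
  rd@[10:7]=0xc ⇒ r12
  rs@[6:3]=0x0 ⇒ ax

move r12, ax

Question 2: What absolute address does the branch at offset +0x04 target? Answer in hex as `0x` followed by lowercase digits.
+0x04: 1f fc ⇒ word 0x1ffc (big)
  opcode bits[15:11]=0x3: jnz/J
  imm@[10:0]=0x7fc (s11→-4) ⇒ $-4
  target = base 0xd514 + off 0x04 + 2 + imm -4 = 0xd516

0xd516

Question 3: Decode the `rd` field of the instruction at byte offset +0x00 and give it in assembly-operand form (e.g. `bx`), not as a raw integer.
r11

+0x00: fd d0 ⇒ word 0xfdd0 (big)
  op=0xfdd0>>11=0x1f ⇒ bor (RR)
  rd@[10:7]=0xb ⇒ r11
  rs@[6:3]=0xa ⇒ r10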